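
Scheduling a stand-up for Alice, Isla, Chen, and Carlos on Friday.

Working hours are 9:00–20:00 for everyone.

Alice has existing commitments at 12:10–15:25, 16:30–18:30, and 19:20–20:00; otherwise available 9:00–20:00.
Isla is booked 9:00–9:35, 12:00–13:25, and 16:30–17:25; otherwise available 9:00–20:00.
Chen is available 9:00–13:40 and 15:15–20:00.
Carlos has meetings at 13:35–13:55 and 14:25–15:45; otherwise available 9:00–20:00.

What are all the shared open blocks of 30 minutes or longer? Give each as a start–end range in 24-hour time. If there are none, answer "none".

Alice free within 09:00–20:00: 09:00–12:10, 15:25–16:30, 18:30–19:20.
Isla free within 09:00–20:00: 09:35–12:00, 13:25–16:30, 17:25–20:00.
Carlos free within 09:00–20:00: 09:00–13:35, 13:55–14:25, 15:45–20:00.
Alice ∩ Isla: 09:35–12:00, 15:25–16:30, 18:30–19:20.
Alice ∩ Isla ∩ Chen: 09:35–12:00, 15:25–16:30, 18:30–19:20.
Alice ∩ Isla ∩ Chen ∩ Carlos: 09:35–12:00, 15:45–16:30, 18:30–19:20.
Windows ≥ 30 min: 09:35–12:00, 15:45–16:30, 18:30–19:20.

09:35–12:00, 15:45–16:30, 18:30–19:20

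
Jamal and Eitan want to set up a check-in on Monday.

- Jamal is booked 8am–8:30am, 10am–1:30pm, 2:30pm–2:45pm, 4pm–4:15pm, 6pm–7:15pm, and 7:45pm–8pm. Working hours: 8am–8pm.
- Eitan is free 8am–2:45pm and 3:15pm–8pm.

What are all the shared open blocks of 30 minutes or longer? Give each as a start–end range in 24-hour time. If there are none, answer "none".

08:30–10:00, 13:30–14:30, 15:15–16:00, 16:15–18:00, 19:15–19:45

Jamal free within 08:00–20:00: 08:30–10:00, 13:30–14:30, 14:45–16:00, 16:15–18:00, 19:15–19:45.
Jamal ∩ Eitan: 08:30–10:00, 13:30–14:30, 15:15–16:00, 16:15–18:00, 19:15–19:45.
Windows ≥ 30 min: 08:30–10:00, 13:30–14:30, 15:15–16:00, 16:15–18:00, 19:15–19:45.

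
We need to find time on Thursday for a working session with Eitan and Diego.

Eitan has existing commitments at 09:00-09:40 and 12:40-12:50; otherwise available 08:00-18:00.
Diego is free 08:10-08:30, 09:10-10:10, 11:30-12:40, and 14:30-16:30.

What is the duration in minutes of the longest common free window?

120 minutes

Eitan free within 08:00–18:00: 08:00–09:00, 09:40–12:40, 12:50–18:00.
Eitan ∩ Diego: 08:10–08:30, 09:40–10:10, 11:30–12:40, 14:30–16:30.
Common window lengths: 20, 30, 70, 120 min; longest is 120.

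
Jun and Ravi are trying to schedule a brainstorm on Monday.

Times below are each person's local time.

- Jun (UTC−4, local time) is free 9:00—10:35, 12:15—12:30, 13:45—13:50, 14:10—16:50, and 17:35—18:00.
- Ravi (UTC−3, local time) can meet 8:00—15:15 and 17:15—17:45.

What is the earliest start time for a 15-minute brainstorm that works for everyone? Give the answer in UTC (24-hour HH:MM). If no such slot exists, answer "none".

13:00

Jun → UTC: 13:00–14:35, 16:15–16:30, 17:45–17:50, 18:10–20:50, 21:35–22:00.
Ravi → UTC: 11:00–18:15, 20:15–20:45.
Jun ∩ Ravi: 13:00–14:35, 16:15–16:30, 17:45–17:50, 18:10–18:15, 20:15–20:45.
Windows ≥ 15 min: 13:00–14:35, 16:15–16:30, 20:15–20:45.
Earliest such window starts at 13:00.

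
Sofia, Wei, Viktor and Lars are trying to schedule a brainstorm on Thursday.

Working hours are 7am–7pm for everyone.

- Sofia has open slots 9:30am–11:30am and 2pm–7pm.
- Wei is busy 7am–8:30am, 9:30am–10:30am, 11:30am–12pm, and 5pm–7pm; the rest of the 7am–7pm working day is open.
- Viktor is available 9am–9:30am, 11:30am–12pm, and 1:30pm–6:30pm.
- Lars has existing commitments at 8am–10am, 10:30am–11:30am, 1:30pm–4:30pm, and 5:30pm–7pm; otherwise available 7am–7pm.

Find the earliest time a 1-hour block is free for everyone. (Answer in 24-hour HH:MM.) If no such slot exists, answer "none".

none

Wei free within 07:00–19:00: 08:30–09:30, 10:30–11:30, 12:00–17:00.
Lars free within 07:00–19:00: 07:00–08:00, 10:00–10:30, 11:30–13:30, 16:30–17:30.
Sofia ∩ Wei: 10:30–11:30, 14:00–17:00.
Sofia ∩ Wei ∩ Viktor: 14:00–17:00.
Sofia ∩ Wei ∩ Viktor ∩ Lars: 16:30–17:00.
Windows ≥ 60 min: (none).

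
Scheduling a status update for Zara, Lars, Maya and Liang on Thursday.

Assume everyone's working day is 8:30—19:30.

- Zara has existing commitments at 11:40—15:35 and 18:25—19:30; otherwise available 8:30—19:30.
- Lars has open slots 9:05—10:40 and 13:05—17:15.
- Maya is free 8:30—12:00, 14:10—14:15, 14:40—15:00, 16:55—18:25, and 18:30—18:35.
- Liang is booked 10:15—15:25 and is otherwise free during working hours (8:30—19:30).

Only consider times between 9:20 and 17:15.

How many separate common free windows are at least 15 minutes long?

2

Zara free within 08:30–19:30: 08:30–11:40, 15:35–18:25.
Liang free within 08:30–19:30: 08:30–10:15, 15:25–19:30.
Zara ∩ Lars: 09:05–10:40, 15:35–17:15.
Zara ∩ Lars ∩ Maya: 09:05–10:40, 16:55–17:15.
Zara ∩ Lars ∩ Maya ∩ Liang: 09:05–10:15, 16:55–17:15.
Restricted to 09:20–17:15: 09:20–10:15, 16:55–17:15.
Windows ≥ 15 min: 09:20–10:15, 16:55–17:15.
That's 2 windows.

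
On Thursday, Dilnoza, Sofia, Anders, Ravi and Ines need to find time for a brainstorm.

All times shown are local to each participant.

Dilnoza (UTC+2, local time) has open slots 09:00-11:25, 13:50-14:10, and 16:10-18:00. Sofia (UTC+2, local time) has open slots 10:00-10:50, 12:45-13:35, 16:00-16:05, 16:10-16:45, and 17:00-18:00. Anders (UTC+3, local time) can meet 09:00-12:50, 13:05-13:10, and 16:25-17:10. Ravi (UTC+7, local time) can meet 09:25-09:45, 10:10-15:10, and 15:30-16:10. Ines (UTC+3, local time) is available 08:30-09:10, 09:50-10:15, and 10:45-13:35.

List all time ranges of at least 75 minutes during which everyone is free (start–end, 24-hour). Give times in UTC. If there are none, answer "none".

none

Dilnoza → UTC: 07:00–09:25, 11:50–12:10, 14:10–16:00.
Sofia → UTC: 08:00–08:50, 10:45–11:35, 14:00–14:05, 14:10–14:45, 15:00–16:00.
Anders → UTC: 06:00–09:50, 10:05–10:10, 13:25–14:10.
Ravi → UTC: 02:25–02:45, 03:10–08:10, 08:30–09:10.
Ines → UTC: 05:30–06:10, 06:50–07:15, 07:45–10:35.
Dilnoza ∩ Sofia: 08:00–08:50, 14:10–14:45, 15:00–16:00.
Dilnoza ∩ Sofia ∩ Anders: 08:00–08:50.
Dilnoza ∩ Sofia ∩ Anders ∩ Ravi: 08:00–08:10, 08:30–08:50.
Dilnoza ∩ Sofia ∩ Anders ∩ Ravi ∩ Ines: 08:00–08:10, 08:30–08:50.
Windows ≥ 75 min: (none).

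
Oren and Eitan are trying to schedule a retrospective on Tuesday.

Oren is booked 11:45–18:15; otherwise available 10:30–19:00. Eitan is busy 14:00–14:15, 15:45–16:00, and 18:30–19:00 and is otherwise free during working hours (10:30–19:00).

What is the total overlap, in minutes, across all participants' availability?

90 minutes

Oren free within 10:30–19:00: 10:30–11:45, 18:15–19:00.
Eitan free within 10:30–19:00: 10:30–14:00, 14:15–15:45, 16:00–18:30.
Oren ∩ Eitan: 10:30–11:45, 18:15–18:30.
Total common minutes: 75 + 15 = 90.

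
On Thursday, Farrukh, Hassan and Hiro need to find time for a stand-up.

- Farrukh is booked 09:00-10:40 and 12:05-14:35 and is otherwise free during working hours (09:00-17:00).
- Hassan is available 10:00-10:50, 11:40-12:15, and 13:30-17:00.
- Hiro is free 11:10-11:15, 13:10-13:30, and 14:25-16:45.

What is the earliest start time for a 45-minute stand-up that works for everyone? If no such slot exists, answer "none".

Farrukh free within 09:00–17:00: 10:40–12:05, 14:35–17:00.
Farrukh ∩ Hassan: 10:40–10:50, 11:40–12:05, 14:35–17:00.
Farrukh ∩ Hassan ∩ Hiro: 14:35–16:45.
Windows ≥ 45 min: 14:35–16:45.
Earliest such window starts at 14:35.

14:35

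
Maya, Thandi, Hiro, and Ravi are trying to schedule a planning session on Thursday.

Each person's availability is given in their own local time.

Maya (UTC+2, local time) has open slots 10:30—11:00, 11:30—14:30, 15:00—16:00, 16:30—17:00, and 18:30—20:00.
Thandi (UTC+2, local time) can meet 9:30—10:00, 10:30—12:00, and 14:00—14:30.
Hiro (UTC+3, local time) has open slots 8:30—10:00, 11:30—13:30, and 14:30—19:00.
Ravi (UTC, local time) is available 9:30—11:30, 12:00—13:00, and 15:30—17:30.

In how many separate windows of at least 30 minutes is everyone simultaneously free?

Maya → UTC: 08:30–09:00, 09:30–12:30, 13:00–14:00, 14:30–15:00, 16:30–18:00.
Thandi → UTC: 07:30–08:00, 08:30–10:00, 12:00–12:30.
Hiro → UTC: 05:30–07:00, 08:30–10:30, 11:30–16:00.
Ravi → UTC: 09:30–11:30, 12:00–13:00, 15:30–17:30.
Maya ∩ Thandi: 08:30–09:00, 09:30–10:00, 12:00–12:30.
Maya ∩ Thandi ∩ Hiro: 08:30–09:00, 09:30–10:00, 12:00–12:30.
Maya ∩ Thandi ∩ Hiro ∩ Ravi: 09:30–10:00, 12:00–12:30.
Windows ≥ 30 min: 09:30–10:00, 12:00–12:30.
That's 2 windows.

2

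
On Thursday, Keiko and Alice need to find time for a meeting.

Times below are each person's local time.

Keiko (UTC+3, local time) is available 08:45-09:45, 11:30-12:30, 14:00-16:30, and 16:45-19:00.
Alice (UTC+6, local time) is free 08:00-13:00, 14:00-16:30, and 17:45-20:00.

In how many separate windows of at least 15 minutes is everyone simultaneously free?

4

Keiko → UTC: 05:45–06:45, 08:30–09:30, 11:00–13:30, 13:45–16:00.
Alice → UTC: 02:00–07:00, 08:00–10:30, 11:45–14:00.
Keiko ∩ Alice: 05:45–06:45, 08:30–09:30, 11:45–13:30, 13:45–14:00.
Windows ≥ 15 min: 05:45–06:45, 08:30–09:30, 11:45–13:30, 13:45–14:00.
That's 4 windows.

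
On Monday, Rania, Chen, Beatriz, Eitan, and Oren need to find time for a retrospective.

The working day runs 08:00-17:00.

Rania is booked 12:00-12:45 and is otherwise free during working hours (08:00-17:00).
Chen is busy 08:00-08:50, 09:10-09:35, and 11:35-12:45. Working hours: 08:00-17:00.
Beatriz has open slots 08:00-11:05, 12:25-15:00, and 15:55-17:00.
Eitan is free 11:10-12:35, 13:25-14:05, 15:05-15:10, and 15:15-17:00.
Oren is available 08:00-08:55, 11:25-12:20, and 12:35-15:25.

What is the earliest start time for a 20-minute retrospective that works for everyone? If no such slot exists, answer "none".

Rania free within 08:00–17:00: 08:00–12:00, 12:45–17:00.
Chen free within 08:00–17:00: 08:50–09:10, 09:35–11:35, 12:45–17:00.
Rania ∩ Chen: 08:50–09:10, 09:35–11:35, 12:45–17:00.
Rania ∩ Chen ∩ Beatriz: 08:50–09:10, 09:35–11:05, 12:45–15:00, 15:55–17:00.
Rania ∩ Chen ∩ Beatriz ∩ Eitan: 13:25–14:05, 15:55–17:00.
Rania ∩ Chen ∩ Beatriz ∩ Eitan ∩ Oren: 13:25–14:05.
Windows ≥ 20 min: 13:25–14:05.
Earliest such window starts at 13:25.

13:25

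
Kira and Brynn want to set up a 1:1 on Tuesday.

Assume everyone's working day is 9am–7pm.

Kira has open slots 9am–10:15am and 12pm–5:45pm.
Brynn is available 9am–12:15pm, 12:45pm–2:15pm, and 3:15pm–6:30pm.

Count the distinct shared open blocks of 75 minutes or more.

Kira ∩ Brynn: 09:00–10:15, 12:00–12:15, 12:45–14:15, 15:15–17:45.
Windows ≥ 75 min: 09:00–10:15, 12:45–14:15, 15:15–17:45.
That's 3 windows.

3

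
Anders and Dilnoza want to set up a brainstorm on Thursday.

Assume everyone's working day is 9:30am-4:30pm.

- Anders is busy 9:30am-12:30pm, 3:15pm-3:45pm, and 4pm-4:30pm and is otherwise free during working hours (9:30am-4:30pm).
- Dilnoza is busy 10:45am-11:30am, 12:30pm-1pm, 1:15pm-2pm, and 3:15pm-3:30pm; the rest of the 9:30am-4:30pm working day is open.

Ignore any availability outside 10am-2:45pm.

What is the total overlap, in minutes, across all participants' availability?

60 minutes

Anders free within 09:30–16:30: 12:30–15:15, 15:45–16:00.
Dilnoza free within 09:30–16:30: 09:30–10:45, 11:30–12:30, 13:00–13:15, 14:00–15:15, 15:30–16:30.
Anders ∩ Dilnoza: 13:00–13:15, 14:00–15:15, 15:45–16:00.
Restricted to 10:00–14:45: 13:00–13:15, 14:00–14:45.
Total common minutes: 15 + 45 = 60.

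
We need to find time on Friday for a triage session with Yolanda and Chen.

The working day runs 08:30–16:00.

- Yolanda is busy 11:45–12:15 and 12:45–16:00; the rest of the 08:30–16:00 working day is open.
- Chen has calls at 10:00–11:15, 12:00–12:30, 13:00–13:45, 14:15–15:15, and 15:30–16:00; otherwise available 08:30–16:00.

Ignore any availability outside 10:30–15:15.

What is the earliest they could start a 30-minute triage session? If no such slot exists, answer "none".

11:15

Yolanda free within 08:30–16:00: 08:30–11:45, 12:15–12:45.
Chen free within 08:30–16:00: 08:30–10:00, 11:15–12:00, 12:30–13:00, 13:45–14:15, 15:15–15:30.
Yolanda ∩ Chen: 08:30–10:00, 11:15–11:45, 12:30–12:45.
Restricted to 10:30–15:15: 11:15–11:45, 12:30–12:45.
Windows ≥ 30 min: 11:15–11:45.
Earliest such window starts at 11:15.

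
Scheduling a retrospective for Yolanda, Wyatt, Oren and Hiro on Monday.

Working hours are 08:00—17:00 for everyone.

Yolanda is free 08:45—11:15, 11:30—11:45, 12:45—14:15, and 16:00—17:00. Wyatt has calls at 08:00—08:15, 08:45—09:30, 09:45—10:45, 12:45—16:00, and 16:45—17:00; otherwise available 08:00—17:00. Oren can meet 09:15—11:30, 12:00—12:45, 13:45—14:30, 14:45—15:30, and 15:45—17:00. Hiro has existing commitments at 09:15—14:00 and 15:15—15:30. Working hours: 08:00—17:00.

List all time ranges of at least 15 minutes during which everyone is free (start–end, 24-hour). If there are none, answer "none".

16:00–16:45

Wyatt free within 08:00–17:00: 08:15–08:45, 09:30–09:45, 10:45–12:45, 16:00–16:45.
Hiro free within 08:00–17:00: 08:00–09:15, 14:00–15:15, 15:30–17:00.
Yolanda ∩ Wyatt: 09:30–09:45, 10:45–11:15, 11:30–11:45, 16:00–16:45.
Yolanda ∩ Wyatt ∩ Oren: 09:30–09:45, 10:45–11:15, 16:00–16:45.
Yolanda ∩ Wyatt ∩ Oren ∩ Hiro: 16:00–16:45.
Windows ≥ 15 min: 16:00–16:45.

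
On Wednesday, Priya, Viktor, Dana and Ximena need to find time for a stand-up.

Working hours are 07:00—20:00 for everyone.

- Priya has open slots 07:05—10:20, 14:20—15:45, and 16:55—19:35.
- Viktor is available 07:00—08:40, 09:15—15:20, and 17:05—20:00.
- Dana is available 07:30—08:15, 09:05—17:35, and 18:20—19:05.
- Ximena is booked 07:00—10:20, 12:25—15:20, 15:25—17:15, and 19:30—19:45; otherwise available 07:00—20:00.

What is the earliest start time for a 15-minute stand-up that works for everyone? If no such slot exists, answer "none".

17:15

Ximena free within 07:00–20:00: 10:20–12:25, 15:20–15:25, 17:15–19:30, 19:45–20:00.
Priya ∩ Viktor: 07:05–08:40, 09:15–10:20, 14:20–15:20, 17:05–19:35.
Priya ∩ Viktor ∩ Dana: 07:30–08:15, 09:15–10:20, 14:20–15:20, 17:05–17:35, 18:20–19:05.
Priya ∩ Viktor ∩ Dana ∩ Ximena: 17:15–17:35, 18:20–19:05.
Windows ≥ 15 min: 17:15–17:35, 18:20–19:05.
Earliest such window starts at 17:15.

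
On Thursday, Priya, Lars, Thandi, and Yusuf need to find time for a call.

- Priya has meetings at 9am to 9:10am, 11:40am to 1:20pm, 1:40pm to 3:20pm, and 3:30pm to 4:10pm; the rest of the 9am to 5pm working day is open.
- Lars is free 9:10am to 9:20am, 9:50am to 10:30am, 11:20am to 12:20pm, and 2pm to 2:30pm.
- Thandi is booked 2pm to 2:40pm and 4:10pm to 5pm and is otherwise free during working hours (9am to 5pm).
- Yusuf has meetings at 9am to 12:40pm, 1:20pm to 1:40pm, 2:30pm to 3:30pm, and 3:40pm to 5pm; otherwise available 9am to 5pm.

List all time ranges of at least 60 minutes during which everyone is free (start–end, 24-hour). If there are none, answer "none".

none

Priya free within 09:00–17:00: 09:10–11:40, 13:20–13:40, 15:20–15:30, 16:10–17:00.
Thandi free within 09:00–17:00: 09:00–14:00, 14:40–16:10.
Yusuf free within 09:00–17:00: 12:40–13:20, 13:40–14:30, 15:30–15:40.
Priya ∩ Lars: 09:10–09:20, 09:50–10:30, 11:20–11:40.
Priya ∩ Lars ∩ Thandi: 09:10–09:20, 09:50–10:30, 11:20–11:40.
Priya ∩ Lars ∩ Thandi ∩ Yusuf: (none).
Windows ≥ 60 min: (none).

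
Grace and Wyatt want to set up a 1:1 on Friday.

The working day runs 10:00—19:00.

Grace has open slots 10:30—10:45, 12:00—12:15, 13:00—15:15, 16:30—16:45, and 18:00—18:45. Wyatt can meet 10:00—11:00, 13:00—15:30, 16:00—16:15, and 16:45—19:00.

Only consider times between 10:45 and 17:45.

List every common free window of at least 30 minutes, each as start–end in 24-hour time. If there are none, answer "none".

13:00–15:15

Grace ∩ Wyatt: 10:30–10:45, 13:00–15:15, 18:00–18:45.
Restricted to 10:45–17:45: 13:00–15:15.
Windows ≥ 30 min: 13:00–15:15.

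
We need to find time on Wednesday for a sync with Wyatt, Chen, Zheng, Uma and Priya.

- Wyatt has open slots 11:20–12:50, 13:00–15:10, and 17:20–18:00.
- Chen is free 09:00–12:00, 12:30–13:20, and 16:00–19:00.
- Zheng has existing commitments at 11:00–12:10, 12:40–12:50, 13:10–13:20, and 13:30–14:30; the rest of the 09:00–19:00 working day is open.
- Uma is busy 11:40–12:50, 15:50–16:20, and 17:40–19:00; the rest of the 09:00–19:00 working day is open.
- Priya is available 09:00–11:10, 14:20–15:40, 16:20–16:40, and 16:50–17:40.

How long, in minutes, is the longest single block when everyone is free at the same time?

20 minutes

Zheng free within 09:00–19:00: 09:00–11:00, 12:10–12:40, 12:50–13:10, 13:20–13:30, 14:30–19:00.
Uma free within 09:00–19:00: 09:00–11:40, 12:50–15:50, 16:20–17:40.
Wyatt ∩ Chen: 11:20–12:00, 12:30–12:50, 13:00–13:20, 17:20–18:00.
Wyatt ∩ Chen ∩ Zheng: 12:30–12:40, 13:00–13:10, 17:20–18:00.
Wyatt ∩ Chen ∩ Zheng ∩ Uma: 13:00–13:10, 17:20–17:40.
Wyatt ∩ Chen ∩ Zheng ∩ Uma ∩ Priya: 17:20–17:40.
Single common window of 20 minutes.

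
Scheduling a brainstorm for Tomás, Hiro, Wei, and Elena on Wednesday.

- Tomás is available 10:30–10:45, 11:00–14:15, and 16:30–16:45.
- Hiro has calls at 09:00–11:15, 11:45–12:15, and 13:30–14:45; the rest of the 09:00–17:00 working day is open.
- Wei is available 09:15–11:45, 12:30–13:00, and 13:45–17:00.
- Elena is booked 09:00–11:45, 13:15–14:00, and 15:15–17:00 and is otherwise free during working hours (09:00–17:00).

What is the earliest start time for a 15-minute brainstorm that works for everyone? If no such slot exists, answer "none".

12:30

Hiro free within 09:00–17:00: 11:15–11:45, 12:15–13:30, 14:45–17:00.
Elena free within 09:00–17:00: 11:45–13:15, 14:00–15:15.
Tomás ∩ Hiro: 11:15–11:45, 12:15–13:30, 16:30–16:45.
Tomás ∩ Hiro ∩ Wei: 11:15–11:45, 12:30–13:00, 16:30–16:45.
Tomás ∩ Hiro ∩ Wei ∩ Elena: 12:30–13:00.
Windows ≥ 15 min: 12:30–13:00.
Earliest such window starts at 12:30.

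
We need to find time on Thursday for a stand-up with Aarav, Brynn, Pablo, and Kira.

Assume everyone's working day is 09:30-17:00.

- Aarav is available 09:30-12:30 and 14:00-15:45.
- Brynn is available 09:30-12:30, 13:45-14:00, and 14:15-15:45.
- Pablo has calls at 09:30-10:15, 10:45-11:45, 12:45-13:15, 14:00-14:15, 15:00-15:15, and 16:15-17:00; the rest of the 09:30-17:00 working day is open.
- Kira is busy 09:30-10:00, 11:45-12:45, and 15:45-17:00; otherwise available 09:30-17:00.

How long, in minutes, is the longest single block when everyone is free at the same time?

Pablo free within 09:30–17:00: 10:15–10:45, 11:45–12:45, 13:15–14:00, 14:15–15:00, 15:15–16:15.
Kira free within 09:30–17:00: 10:00–11:45, 12:45–15:45.
Aarav ∩ Brynn: 09:30–12:30, 14:15–15:45.
Aarav ∩ Brynn ∩ Pablo: 10:15–10:45, 11:45–12:30, 14:15–15:00, 15:15–15:45.
Aarav ∩ Brynn ∩ Pablo ∩ Kira: 10:15–10:45, 14:15–15:00, 15:15–15:45.
Common window lengths: 30, 45, 30 min; longest is 45.

45 minutes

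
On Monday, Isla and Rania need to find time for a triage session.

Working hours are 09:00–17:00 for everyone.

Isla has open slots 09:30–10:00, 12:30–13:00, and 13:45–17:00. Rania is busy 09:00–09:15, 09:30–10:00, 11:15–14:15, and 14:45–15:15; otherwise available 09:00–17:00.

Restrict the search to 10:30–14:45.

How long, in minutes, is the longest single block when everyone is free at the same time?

Rania free within 09:00–17:00: 09:15–09:30, 10:00–11:15, 14:15–14:45, 15:15–17:00.
Isla ∩ Rania: 14:15–14:45, 15:15–17:00.
Restricted to 10:30–14:45: 14:15–14:45.
Single common window of 30 minutes.

30 minutes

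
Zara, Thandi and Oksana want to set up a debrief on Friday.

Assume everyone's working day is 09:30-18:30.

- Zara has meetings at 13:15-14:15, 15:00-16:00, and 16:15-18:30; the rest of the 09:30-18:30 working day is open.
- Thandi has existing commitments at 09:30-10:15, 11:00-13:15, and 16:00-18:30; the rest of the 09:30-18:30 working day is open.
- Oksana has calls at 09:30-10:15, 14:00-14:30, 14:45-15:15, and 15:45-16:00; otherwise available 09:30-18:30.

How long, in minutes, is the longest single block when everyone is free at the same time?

45 minutes

Zara free within 09:30–18:30: 09:30–13:15, 14:15–15:00, 16:00–16:15.
Thandi free within 09:30–18:30: 10:15–11:00, 13:15–16:00.
Oksana free within 09:30–18:30: 10:15–14:00, 14:30–14:45, 15:15–15:45, 16:00–18:30.
Zara ∩ Thandi: 10:15–11:00, 14:15–15:00.
Zara ∩ Thandi ∩ Oksana: 10:15–11:00, 14:30–14:45.
Common window lengths: 45, 15 min; longest is 45.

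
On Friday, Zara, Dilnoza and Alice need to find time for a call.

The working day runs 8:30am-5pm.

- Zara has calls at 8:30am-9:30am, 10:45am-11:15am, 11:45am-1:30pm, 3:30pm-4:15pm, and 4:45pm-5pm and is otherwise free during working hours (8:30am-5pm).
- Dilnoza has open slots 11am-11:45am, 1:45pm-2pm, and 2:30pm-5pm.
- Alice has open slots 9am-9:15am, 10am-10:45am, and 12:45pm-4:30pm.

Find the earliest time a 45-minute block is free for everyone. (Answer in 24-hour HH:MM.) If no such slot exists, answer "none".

14:30

Zara free within 08:30–17:00: 09:30–10:45, 11:15–11:45, 13:30–15:30, 16:15–16:45.
Zara ∩ Dilnoza: 11:15–11:45, 13:45–14:00, 14:30–15:30, 16:15–16:45.
Zara ∩ Dilnoza ∩ Alice: 13:45–14:00, 14:30–15:30, 16:15–16:30.
Windows ≥ 45 min: 14:30–15:30.
Earliest such window starts at 14:30.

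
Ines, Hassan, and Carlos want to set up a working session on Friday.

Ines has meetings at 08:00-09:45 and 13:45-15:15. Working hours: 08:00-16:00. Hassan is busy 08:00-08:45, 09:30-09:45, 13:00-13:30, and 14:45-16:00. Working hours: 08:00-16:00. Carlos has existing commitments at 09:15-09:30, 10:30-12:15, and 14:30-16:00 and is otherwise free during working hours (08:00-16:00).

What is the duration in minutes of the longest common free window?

45 minutes

Ines free within 08:00–16:00: 09:45–13:45, 15:15–16:00.
Hassan free within 08:00–16:00: 08:45–09:30, 09:45–13:00, 13:30–14:45.
Carlos free within 08:00–16:00: 08:00–09:15, 09:30–10:30, 12:15–14:30.
Ines ∩ Hassan: 09:45–13:00, 13:30–13:45.
Ines ∩ Hassan ∩ Carlos: 09:45–10:30, 12:15–13:00, 13:30–13:45.
Common window lengths: 45, 45, 15 min; longest is 45.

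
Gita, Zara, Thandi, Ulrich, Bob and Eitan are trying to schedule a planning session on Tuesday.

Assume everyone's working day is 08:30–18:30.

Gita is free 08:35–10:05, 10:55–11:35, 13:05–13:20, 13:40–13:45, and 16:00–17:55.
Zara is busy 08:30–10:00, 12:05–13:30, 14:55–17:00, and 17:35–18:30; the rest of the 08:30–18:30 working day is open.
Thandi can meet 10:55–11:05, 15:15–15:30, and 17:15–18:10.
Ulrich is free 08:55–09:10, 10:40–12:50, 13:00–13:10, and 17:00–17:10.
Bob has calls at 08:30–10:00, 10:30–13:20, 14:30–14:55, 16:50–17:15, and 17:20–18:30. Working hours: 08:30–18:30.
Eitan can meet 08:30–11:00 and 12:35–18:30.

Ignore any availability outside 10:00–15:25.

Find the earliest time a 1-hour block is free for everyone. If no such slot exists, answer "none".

none

Zara free within 08:30–18:30: 10:00–12:05, 13:30–14:55, 17:00–17:35.
Bob free within 08:30–18:30: 10:00–10:30, 13:20–14:30, 14:55–16:50, 17:15–17:20.
Gita ∩ Zara: 10:00–10:05, 10:55–11:35, 13:40–13:45, 17:00–17:35.
Gita ∩ Zara ∩ Thandi: 10:55–11:05, 17:15–17:35.
Gita ∩ Zara ∩ Thandi ∩ Ulrich: 10:55–11:05.
Gita ∩ Zara ∩ Thandi ∩ Ulrich ∩ Bob: (none).
Gita ∩ Zara ∩ Thandi ∩ Ulrich ∩ Bob ∩ Eitan: (none).
Restricted to 10:00–15:25: (none).
Windows ≥ 60 min: (none).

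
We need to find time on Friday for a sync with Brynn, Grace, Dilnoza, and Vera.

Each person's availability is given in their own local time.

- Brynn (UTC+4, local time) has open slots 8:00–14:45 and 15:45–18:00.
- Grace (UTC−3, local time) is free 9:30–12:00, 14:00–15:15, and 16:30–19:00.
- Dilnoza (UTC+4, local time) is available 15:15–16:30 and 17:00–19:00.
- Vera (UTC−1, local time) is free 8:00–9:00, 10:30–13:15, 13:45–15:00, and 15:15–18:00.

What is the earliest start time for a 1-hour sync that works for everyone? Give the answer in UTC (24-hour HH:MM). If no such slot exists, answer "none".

Brynn → UTC: 04:00–10:45, 11:45–14:00.
Grace → UTC: 12:30–15:00, 17:00–18:15, 19:30–22:00.
Dilnoza → UTC: 11:15–12:30, 13:00–15:00.
Vera → UTC: 09:00–10:00, 11:30–14:15, 14:45–16:00, 16:15–19:00.
Brynn ∩ Grace: 12:30–14:00.
Brynn ∩ Grace ∩ Dilnoza: 13:00–14:00.
Brynn ∩ Grace ∩ Dilnoza ∩ Vera: 13:00–14:00.
Windows ≥ 60 min: 13:00–14:00.
Earliest such window starts at 13:00.

13:00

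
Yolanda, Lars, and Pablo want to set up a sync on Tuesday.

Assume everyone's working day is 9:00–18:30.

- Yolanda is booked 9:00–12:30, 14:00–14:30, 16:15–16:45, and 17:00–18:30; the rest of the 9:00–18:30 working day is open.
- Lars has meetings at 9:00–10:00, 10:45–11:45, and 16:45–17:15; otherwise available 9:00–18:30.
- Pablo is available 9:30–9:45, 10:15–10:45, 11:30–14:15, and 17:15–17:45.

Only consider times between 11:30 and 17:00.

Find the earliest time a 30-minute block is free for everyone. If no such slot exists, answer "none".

12:30

Yolanda free within 09:00–18:30: 12:30–14:00, 14:30–16:15, 16:45–17:00.
Lars free within 09:00–18:30: 10:00–10:45, 11:45–16:45, 17:15–18:30.
Yolanda ∩ Lars: 12:30–14:00, 14:30–16:15.
Yolanda ∩ Lars ∩ Pablo: 12:30–14:00.
Restricted to 11:30–17:00: 12:30–14:00.
Windows ≥ 30 min: 12:30–14:00.
Earliest such window starts at 12:30.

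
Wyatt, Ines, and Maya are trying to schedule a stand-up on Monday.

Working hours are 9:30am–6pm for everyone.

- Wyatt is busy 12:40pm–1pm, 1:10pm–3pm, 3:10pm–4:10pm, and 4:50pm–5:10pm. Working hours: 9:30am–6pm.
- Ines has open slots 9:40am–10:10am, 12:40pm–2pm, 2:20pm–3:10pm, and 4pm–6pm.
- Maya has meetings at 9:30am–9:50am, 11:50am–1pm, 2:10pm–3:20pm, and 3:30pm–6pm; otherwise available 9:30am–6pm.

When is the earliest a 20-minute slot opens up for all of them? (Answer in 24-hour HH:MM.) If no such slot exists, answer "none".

09:50

Wyatt free within 09:30–18:00: 09:30–12:40, 13:00–13:10, 15:00–15:10, 16:10–16:50, 17:10–18:00.
Maya free within 09:30–18:00: 09:50–11:50, 13:00–14:10, 15:20–15:30.
Wyatt ∩ Ines: 09:40–10:10, 13:00–13:10, 15:00–15:10, 16:10–16:50, 17:10–18:00.
Wyatt ∩ Ines ∩ Maya: 09:50–10:10, 13:00–13:10.
Windows ≥ 20 min: 09:50–10:10.
Earliest such window starts at 09:50.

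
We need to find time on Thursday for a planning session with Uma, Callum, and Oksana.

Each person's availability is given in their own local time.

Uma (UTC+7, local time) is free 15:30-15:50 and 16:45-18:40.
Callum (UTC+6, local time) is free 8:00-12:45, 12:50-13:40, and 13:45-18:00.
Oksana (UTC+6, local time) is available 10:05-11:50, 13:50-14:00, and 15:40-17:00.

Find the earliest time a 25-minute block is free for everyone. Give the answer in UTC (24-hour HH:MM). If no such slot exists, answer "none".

09:45

Uma → UTC: 08:30–08:50, 09:45–11:40.
Callum → UTC: 02:00–06:45, 06:50–07:40, 07:45–12:00.
Oksana → UTC: 04:05–05:50, 07:50–08:00, 09:40–11:00.
Uma ∩ Callum: 08:30–08:50, 09:45–11:40.
Uma ∩ Callum ∩ Oksana: 09:45–11:00.
Windows ≥ 25 min: 09:45–11:00.
Earliest such window starts at 09:45.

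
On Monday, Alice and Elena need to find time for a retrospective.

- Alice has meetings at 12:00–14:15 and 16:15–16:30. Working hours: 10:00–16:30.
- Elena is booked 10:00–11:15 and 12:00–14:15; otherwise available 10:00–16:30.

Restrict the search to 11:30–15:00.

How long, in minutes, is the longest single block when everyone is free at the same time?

Alice free within 10:00–16:30: 10:00–12:00, 14:15–16:15.
Elena free within 10:00–16:30: 11:15–12:00, 14:15–16:30.
Alice ∩ Elena: 11:15–12:00, 14:15–16:15.
Restricted to 11:30–15:00: 11:30–12:00, 14:15–15:00.
Common window lengths: 30, 45 min; longest is 45.

45 minutes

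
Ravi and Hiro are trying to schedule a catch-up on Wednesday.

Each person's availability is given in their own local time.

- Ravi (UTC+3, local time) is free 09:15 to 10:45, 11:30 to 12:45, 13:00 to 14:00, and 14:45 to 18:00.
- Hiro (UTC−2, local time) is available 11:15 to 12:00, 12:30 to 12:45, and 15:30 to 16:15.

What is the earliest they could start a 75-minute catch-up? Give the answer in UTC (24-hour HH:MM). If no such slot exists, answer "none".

Ravi → UTC: 06:15–07:45, 08:30–09:45, 10:00–11:00, 11:45–15:00.
Hiro → UTC: 13:15–14:00, 14:30–14:45, 17:30–18:15.
Ravi ∩ Hiro: 13:15–14:00, 14:30–14:45.
Windows ≥ 75 min: (none).

none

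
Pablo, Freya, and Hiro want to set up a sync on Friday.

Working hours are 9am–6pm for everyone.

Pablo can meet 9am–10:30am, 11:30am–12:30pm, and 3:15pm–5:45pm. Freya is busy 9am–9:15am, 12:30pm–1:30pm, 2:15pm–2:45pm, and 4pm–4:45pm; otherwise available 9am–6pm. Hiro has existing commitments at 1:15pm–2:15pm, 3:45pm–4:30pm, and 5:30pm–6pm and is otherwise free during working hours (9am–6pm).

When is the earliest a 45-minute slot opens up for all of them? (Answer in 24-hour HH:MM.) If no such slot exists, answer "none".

Freya free within 09:00–18:00: 09:15–12:30, 13:30–14:15, 14:45–16:00, 16:45–18:00.
Hiro free within 09:00–18:00: 09:00–13:15, 14:15–15:45, 16:30–17:30.
Pablo ∩ Freya: 09:15–10:30, 11:30–12:30, 15:15–16:00, 16:45–17:45.
Pablo ∩ Freya ∩ Hiro: 09:15–10:30, 11:30–12:30, 15:15–15:45, 16:45–17:30.
Windows ≥ 45 min: 09:15–10:30, 11:30–12:30, 16:45–17:30.
Earliest such window starts at 09:15.

09:15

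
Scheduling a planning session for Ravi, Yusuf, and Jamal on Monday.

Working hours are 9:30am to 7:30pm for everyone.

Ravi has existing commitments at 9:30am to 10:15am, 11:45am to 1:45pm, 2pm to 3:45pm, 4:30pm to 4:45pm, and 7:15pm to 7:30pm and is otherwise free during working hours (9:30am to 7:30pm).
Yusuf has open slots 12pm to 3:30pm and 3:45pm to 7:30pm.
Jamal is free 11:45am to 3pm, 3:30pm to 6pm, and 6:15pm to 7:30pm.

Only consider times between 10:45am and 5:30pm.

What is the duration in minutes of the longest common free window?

45 minutes

Ravi free within 09:30–19:30: 10:15–11:45, 13:45–14:00, 15:45–16:30, 16:45–19:15.
Ravi ∩ Yusuf: 13:45–14:00, 15:45–16:30, 16:45–19:15.
Ravi ∩ Yusuf ∩ Jamal: 13:45–14:00, 15:45–16:30, 16:45–18:00, 18:15–19:15.
Restricted to 10:45–17:30: 13:45–14:00, 15:45–16:30, 16:45–17:30.
Common window lengths: 15, 45, 45 min; longest is 45.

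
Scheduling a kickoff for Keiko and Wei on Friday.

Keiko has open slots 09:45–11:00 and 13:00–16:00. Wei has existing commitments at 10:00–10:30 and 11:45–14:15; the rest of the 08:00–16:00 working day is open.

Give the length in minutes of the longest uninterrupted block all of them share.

105 minutes

Wei free within 08:00–16:00: 08:00–10:00, 10:30–11:45, 14:15–16:00.
Keiko ∩ Wei: 09:45–10:00, 10:30–11:00, 14:15–16:00.
Common window lengths: 15, 30, 105 min; longest is 105.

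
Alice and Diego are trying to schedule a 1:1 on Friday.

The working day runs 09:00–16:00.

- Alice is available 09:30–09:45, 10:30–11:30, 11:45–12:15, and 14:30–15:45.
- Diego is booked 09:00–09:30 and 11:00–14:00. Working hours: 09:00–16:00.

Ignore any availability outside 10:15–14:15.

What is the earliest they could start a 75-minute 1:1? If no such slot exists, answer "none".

Diego free within 09:00–16:00: 09:30–11:00, 14:00–16:00.
Alice ∩ Diego: 09:30–09:45, 10:30–11:00, 14:30–15:45.
Restricted to 10:15–14:15: 10:30–11:00.
Windows ≥ 75 min: (none).

none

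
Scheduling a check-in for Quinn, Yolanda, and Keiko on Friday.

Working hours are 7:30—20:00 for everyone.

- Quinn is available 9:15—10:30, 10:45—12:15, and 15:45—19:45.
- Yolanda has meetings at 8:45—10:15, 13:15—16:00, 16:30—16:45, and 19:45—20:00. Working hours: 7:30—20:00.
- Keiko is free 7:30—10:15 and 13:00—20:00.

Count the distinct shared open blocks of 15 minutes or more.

Yolanda free within 07:30–20:00: 07:30–08:45, 10:15–13:15, 16:00–16:30, 16:45–19:45.
Quinn ∩ Yolanda: 10:15–10:30, 10:45–12:15, 16:00–16:30, 16:45–19:45.
Quinn ∩ Yolanda ∩ Keiko: 16:00–16:30, 16:45–19:45.
Windows ≥ 15 min: 16:00–16:30, 16:45–19:45.
That's 2 windows.

2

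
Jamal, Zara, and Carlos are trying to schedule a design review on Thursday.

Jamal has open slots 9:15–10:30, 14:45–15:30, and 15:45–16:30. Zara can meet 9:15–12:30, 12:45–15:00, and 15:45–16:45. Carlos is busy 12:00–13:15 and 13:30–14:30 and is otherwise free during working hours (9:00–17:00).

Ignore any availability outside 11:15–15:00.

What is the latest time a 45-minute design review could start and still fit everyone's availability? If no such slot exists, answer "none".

Carlos free within 09:00–17:00: 09:00–12:00, 13:15–13:30, 14:30–17:00.
Jamal ∩ Zara: 09:15–10:30, 14:45–15:00, 15:45–16:30.
Jamal ∩ Zara ∩ Carlos: 09:15–10:30, 14:45–15:00, 15:45–16:30.
Restricted to 11:15–15:00: 14:45–15:00.
Windows ≥ 45 min: (none).

none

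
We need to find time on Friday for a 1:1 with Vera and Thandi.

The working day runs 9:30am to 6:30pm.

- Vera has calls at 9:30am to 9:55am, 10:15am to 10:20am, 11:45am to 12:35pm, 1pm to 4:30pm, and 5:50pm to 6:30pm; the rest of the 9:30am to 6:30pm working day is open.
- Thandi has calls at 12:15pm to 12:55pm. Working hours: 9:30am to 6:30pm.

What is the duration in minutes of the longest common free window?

85 minutes

Vera free within 09:30–18:30: 09:55–10:15, 10:20–11:45, 12:35–13:00, 16:30–17:50.
Thandi free within 09:30–18:30: 09:30–12:15, 12:55–18:30.
Vera ∩ Thandi: 09:55–10:15, 10:20–11:45, 12:55–13:00, 16:30–17:50.
Common window lengths: 20, 85, 5, 80 min; longest is 85.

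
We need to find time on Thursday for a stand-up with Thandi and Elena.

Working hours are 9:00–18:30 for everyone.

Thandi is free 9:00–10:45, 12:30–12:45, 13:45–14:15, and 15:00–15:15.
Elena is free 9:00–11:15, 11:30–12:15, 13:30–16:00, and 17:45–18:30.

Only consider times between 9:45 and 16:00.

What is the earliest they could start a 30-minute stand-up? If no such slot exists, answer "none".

09:45

Thandi ∩ Elena: 09:00–10:45, 13:45–14:15, 15:00–15:15.
Restricted to 09:45–16:00: 09:45–10:45, 13:45–14:15, 15:00–15:15.
Windows ≥ 30 min: 09:45–10:45, 13:45–14:15.
Earliest such window starts at 09:45.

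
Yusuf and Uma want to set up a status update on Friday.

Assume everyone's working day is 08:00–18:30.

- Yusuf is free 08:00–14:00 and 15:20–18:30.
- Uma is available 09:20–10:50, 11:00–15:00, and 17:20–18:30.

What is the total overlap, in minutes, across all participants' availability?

Yusuf ∩ Uma: 09:20–10:50, 11:00–14:00, 17:20–18:30.
Total common minutes: 90 + 180 + 70 = 340.

340 minutes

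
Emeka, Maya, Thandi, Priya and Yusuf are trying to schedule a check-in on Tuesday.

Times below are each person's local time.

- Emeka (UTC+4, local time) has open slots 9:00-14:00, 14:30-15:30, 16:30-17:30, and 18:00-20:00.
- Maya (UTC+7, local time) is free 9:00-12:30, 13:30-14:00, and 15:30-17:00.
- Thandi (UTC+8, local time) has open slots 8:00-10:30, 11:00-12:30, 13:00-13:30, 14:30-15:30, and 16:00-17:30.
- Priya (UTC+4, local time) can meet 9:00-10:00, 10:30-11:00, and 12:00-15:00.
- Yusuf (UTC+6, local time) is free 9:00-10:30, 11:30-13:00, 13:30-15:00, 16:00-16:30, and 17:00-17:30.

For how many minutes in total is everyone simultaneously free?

60 minutes

Emeka → UTC: 05:00–10:00, 10:30–11:30, 12:30–13:30, 14:00–16:00.
Maya → UTC: 02:00–05:30, 06:30–07:00, 08:30–10:00.
Thandi → UTC: 00:00–02:30, 03:00–04:30, 05:00–05:30, 06:30–07:30, 08:00–09:30.
Priya → UTC: 05:00–06:00, 06:30–07:00, 08:00–11:00.
Yusuf → UTC: 03:00–04:30, 05:30–07:00, 07:30–09:00, 10:00–10:30, 11:00–11:30.
Emeka ∩ Maya: 05:00–05:30, 06:30–07:00, 08:30–10:00.
Emeka ∩ Maya ∩ Thandi: 05:00–05:30, 06:30–07:00, 08:30–09:30.
Emeka ∩ Maya ∩ Thandi ∩ Priya: 05:00–05:30, 06:30–07:00, 08:30–09:30.
Emeka ∩ Maya ∩ Thandi ∩ Priya ∩ Yusuf: 06:30–07:00, 08:30–09:00.
Total common minutes: 30 + 30 = 60.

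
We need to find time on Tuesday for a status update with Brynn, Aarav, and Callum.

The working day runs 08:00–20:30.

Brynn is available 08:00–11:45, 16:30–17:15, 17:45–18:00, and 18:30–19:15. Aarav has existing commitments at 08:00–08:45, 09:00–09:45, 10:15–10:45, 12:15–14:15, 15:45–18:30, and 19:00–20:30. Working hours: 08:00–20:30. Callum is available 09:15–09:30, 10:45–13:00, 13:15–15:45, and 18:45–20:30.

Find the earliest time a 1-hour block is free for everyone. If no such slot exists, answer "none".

10:45

Aarav free within 08:00–20:30: 08:45–09:00, 09:45–10:15, 10:45–12:15, 14:15–15:45, 18:30–19:00.
Brynn ∩ Aarav: 08:45–09:00, 09:45–10:15, 10:45–11:45, 18:30–19:00.
Brynn ∩ Aarav ∩ Callum: 10:45–11:45, 18:45–19:00.
Windows ≥ 60 min: 10:45–11:45.
Earliest such window starts at 10:45.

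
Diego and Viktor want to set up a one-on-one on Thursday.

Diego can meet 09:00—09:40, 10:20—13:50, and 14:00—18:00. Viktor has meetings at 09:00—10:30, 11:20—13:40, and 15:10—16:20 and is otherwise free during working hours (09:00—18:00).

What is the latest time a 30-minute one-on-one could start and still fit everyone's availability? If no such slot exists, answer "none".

17:30

Viktor free within 09:00–18:00: 10:30–11:20, 13:40–15:10, 16:20–18:00.
Diego ∩ Viktor: 10:30–11:20, 13:40–13:50, 14:00–15:10, 16:20–18:00.
Windows ≥ 30 min: 10:30–11:20, 14:00–15:10, 16:20–18:00.
Latest start in the last window 16:20–18:00 is 18:00 − 30 min = 17:30.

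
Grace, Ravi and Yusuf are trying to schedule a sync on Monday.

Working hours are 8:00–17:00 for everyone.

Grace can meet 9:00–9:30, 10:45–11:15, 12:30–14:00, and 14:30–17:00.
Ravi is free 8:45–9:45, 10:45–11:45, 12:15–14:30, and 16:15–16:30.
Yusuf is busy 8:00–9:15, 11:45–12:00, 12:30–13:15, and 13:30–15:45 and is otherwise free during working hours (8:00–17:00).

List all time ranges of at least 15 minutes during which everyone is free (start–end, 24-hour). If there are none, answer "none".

Yusuf free within 08:00–17:00: 09:15–11:45, 12:00–12:30, 13:15–13:30, 15:45–17:00.
Grace ∩ Ravi: 09:00–09:30, 10:45–11:15, 12:30–14:00, 16:15–16:30.
Grace ∩ Ravi ∩ Yusuf: 09:15–09:30, 10:45–11:15, 13:15–13:30, 16:15–16:30.
Windows ≥ 15 min: 09:15–09:30, 10:45–11:15, 13:15–13:30, 16:15–16:30.

09:15–09:30, 10:45–11:15, 13:15–13:30, 16:15–16:30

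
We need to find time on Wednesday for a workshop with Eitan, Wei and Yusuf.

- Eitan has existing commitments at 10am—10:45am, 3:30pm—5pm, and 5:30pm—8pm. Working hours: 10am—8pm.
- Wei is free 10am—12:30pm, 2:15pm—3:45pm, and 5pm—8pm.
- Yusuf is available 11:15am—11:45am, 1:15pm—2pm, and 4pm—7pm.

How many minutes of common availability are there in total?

Eitan free within 10:00–20:00: 10:45–15:30, 17:00–17:30.
Eitan ∩ Wei: 10:45–12:30, 14:15–15:30, 17:00–17:30.
Eitan ∩ Wei ∩ Yusuf: 11:15–11:45, 17:00–17:30.
Total common minutes: 30 + 30 = 60.

60 minutes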